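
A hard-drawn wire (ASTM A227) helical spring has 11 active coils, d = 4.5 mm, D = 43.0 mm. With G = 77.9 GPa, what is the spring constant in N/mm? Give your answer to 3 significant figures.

4.57 N/mm

k = Gd⁴/(8D³N_a) = (77.9×10³ × 4.5⁴) / (8 × 43.0³ × 11)
  = 3.19439e+07 / 6.99662e+06 = 4.5656 N/mm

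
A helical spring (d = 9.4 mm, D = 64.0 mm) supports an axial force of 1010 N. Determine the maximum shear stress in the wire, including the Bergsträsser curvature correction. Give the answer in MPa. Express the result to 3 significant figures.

239 MPa

Spring index C = D/d = 64.0/9.4 = 6.8085
K_B = (4C+2)/(4C−3) = 29.234/24.234 = 1.2063
τ₀ = 8FD/(πd³) = 8·1010·64.0/(π·9.4³) = 517120/2609.4 = 198.18 MPa
τ_max = K·τ₀ = 1.2063 × 198.18 = 239.07 MPa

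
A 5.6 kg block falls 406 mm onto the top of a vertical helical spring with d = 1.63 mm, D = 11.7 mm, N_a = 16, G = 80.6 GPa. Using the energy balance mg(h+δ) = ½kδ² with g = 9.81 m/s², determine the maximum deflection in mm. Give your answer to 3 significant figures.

k = Gd⁴/(8D³N_a) = (80.6×10³)(1.63⁴)/(8·11.7³·16) = 2.7754 N/mm
W = mg = 5.6 × 9.81 = 54.936 N
½kδ² − Wδ − Wh = 0 → δ = (W + √(W² + 2kWh))/k
δ = (54.936 + √(3018 + 123803))/2.7754 = (54.936 + 356.12)/2.7754 = 148.11 mm

148 mm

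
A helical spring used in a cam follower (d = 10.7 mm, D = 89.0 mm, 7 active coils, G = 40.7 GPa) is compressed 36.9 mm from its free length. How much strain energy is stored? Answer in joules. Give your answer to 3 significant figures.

9.20 J

k = Gd⁴/(8D³N_a) = (40.7×10³)(10.7⁴)/(8·89.0³·7) = 13.514 N/mm
U = ½kδ² = 0.5 × 13.514 × 36.9² = 9200.1 N·mm = 9.2001 J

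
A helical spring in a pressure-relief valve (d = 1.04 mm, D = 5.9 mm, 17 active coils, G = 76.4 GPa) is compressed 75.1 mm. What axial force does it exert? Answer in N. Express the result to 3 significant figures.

k = Gd⁴/(8D³N_a) = (76.4×10³)(1.04⁴)/(8·5.9³·17) = 3.1999 N/mm
F = k·δ = 3.1999 × 75.1 = 240.31 N

240 N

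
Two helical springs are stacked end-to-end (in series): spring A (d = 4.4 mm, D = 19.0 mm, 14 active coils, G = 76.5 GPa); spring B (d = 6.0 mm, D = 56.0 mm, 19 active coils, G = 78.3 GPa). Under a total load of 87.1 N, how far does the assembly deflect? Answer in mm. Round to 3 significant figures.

k_A = Gd⁴/(8D³N_a) = (76.5×10³)(4.4⁴)/(8·19.0³·14) = 37.324 N/mm
k_B = Gd⁴/(8D³N_a) = (78.3×10³)(6.0⁴)/(8·56.0³·19) = 3.8015 N/mm
Series: 1/k_eq = 1/37.324 + 1/3.8015 = 0.28984; k_eq = 3.4501 N/mm
δ = F/k_eq = 87.1/3.4501 = 25.245 mm

25.2 mm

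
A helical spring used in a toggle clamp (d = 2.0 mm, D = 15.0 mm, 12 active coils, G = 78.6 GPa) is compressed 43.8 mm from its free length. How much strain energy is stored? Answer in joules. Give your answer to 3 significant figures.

3.72 J

k = Gd⁴/(8D³N_a) = (78.6×10³)(2.0⁴)/(8·15.0³·12) = 3.8815 N/mm
U = ½kδ² = 0.5 × 3.8815 × 43.8² = 3723.2 N·mm = 3.7232 J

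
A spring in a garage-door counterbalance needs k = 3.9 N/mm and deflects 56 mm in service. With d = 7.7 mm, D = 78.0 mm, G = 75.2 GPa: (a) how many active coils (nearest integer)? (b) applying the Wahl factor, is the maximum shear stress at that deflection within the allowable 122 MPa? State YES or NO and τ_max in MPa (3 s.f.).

(a) 18 coils; (b) YES, τ_max = 108 MPa

N_a = Gd⁴/(8D³k) = (75.2×10³)(7.7⁴)/(8·78.0³·3.9) = 17.85 → N_a = 18
Actual rate k = Gd⁴/(8D³·18) = 3.8684 N/mm
Working load F = kδ = 3.8684·56 = 216.63 N
C = 78.0/7.7 = 10.1299; K_W = (4C−1)/(4C−4)+0.615/C = 1.1429
τ_max = K_W·8FD/(πd³) = 1.1429·94.251 = 107.72 MPa
τ_max ≤ 122 MPa → acceptable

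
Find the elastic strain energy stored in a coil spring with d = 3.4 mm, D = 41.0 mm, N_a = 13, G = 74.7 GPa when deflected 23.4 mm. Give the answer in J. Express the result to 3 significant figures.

k = Gd⁴/(8D³N_a) = (74.7×10³)(3.4⁴)/(8·41.0³·13) = 1.3927 N/mm
U = ½kδ² = 0.5 × 1.3927 × 23.4² = 381.29 N·mm = 0.38129 J

0.381 J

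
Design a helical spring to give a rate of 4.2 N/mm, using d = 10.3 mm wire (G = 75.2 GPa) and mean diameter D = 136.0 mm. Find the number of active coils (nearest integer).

N_a = Gd⁴/(8D³k) = (75.2×10³ × 10.3⁴)/(8 × 136.0³ × 4.2)
    = 8.46383e+08 / 8.45193e+07 = 10.01 → 10 coils

10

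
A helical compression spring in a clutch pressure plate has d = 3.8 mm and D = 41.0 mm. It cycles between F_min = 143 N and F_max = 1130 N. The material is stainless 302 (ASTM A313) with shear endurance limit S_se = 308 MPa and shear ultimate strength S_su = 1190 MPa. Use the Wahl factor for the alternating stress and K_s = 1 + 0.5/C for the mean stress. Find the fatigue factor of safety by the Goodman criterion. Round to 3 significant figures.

0.221

C = D/d = 41.0/3.8 = 10.7895; K_W = (4C−1)/(4C−4)+0.615/C = 1.1336; K_s = 1+0.5/C = 1.0463
F_a = (F_max−F_min)/2 = 493.5 N; F_m = (F_max+F_min)/2 = 636.5 N
τ_a = K_W·8F_aD/(πd³) = 1.1336 × 938.99 = 1064.4 MPa
τ_m = K_s·8F_mD/(πd³) = 1.0463 × 1211.1 = 1267.2 MPa
Goodman: 1/n_f = τ_a/S_se + τ_m/S_su = 1064.4/308 + 1267.2/1190 = 3.45601 + 1.06487 = 4.5209
n_f = 1/4.5209 = 0.2212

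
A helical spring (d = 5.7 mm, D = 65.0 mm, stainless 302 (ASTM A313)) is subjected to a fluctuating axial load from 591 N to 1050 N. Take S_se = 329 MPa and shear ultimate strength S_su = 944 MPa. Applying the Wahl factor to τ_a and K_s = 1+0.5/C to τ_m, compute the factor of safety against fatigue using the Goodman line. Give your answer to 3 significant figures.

C = D/d = 65.0/5.7 = 11.4035; K_W = (4C−1)/(4C−4)+0.615/C = 1.1260; K_s = 1+0.5/C = 1.0438
F_a = (F_max−F_min)/2 = 229.5 N; F_m = (F_max+F_min)/2 = 820.5 N
τ_a = K_W·8F_aD/(πd³) = 1.1260 × 205.12 = 230.97 MPa
τ_m = K_s·8F_mD/(πd³) = 1.0438 × 733.34 = 765.5 MPa
Goodman: 1/n_f = τ_a/S_se + τ_m/S_su = 230.97/329 + 765.5/944 = 0.70204 + 0.81091 = 1.5129
n_f = 1/1.5129 = 0.661

0.661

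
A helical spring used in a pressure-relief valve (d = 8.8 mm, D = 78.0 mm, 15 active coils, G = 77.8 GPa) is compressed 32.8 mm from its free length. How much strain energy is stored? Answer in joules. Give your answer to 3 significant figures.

4.41 J

k = Gd⁴/(8D³N_a) = (77.8×10³)(8.8⁴)/(8·78.0³·15) = 8.193 N/mm
U = ½kδ² = 0.5 × 8.193 × 32.8² = 4407.2 N·mm = 4.4072 J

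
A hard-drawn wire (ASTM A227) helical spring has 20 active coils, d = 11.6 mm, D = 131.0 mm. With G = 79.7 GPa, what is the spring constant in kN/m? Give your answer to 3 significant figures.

k = Gd⁴/(8D³N_a) = (79.7×10³ × 11.6⁴) / (8 × 131.0³ × 20)
  = 1.44308e+09 / 3.59695e+08 = 4.012 N/mm

4.01 kN/m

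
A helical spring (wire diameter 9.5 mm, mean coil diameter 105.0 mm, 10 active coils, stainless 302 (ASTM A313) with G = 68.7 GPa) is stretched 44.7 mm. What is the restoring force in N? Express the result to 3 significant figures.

270 N

k = Gd⁴/(8D³N_a) = (68.7×10³)(9.5⁴)/(8·105.0³·10) = 6.0422 N/mm
F = k·δ = 6.0422 × 44.7 = 270.09 N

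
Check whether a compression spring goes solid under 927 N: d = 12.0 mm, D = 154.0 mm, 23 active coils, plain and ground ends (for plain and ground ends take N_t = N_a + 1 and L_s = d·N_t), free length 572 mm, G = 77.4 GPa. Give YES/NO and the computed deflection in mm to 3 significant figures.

k = Gd⁴/(8D³N_a) = (77.4×10³)(12.0⁴)/(8·154.0³·23) = 2.3883 N/mm
N_t = 24; L_s = 12.0·24 = 288 mm; δ_solid = L₀ − L_s = 572 − 288 = 284 mm
δ = F/k = 927/2.3883 = 388.14 mm
δ ≥ δ_solid → spring goes solid

YES, δ = 388 mm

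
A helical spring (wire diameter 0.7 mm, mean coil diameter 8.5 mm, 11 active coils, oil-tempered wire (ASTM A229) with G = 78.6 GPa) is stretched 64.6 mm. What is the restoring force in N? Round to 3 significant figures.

22.6 N

k = Gd⁴/(8D³N_a) = (78.6×10³)(0.7⁴)/(8·8.5³·11) = 0.3492 N/mm
F = k·δ = 0.3492 × 64.6 = 22.558 N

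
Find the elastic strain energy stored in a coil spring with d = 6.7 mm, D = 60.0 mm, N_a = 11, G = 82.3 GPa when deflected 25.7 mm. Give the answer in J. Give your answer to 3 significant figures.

k = Gd⁴/(8D³N_a) = (82.3×10³)(6.7⁴)/(8·60.0³·11) = 8.7249 N/mm
U = ½kδ² = 0.5 × 8.7249 × 25.7² = 2881.4 N·mm = 2.8814 J

2.88 J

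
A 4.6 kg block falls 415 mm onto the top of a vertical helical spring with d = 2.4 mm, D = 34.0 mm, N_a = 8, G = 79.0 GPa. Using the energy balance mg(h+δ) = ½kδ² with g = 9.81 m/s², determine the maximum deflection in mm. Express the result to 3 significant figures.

238 mm

k = Gd⁴/(8D³N_a) = (79.0×10³)(2.4⁴)/(8·34.0³·8) = 1.042 N/mm
W = mg = 4.6 × 9.81 = 45.126 N
½kδ² − Wδ − Wh = 0 → δ = (W + √(W² + 2kWh))/k
δ = (45.126 + √(2036.4 + 39026.6))/1.042 = (45.126 + 202.64)/1.042 = 237.79 mm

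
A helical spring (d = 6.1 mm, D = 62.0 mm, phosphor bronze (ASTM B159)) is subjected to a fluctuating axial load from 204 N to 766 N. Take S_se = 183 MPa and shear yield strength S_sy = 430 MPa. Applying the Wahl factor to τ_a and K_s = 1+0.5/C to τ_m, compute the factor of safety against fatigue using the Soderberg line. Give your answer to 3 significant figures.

0.489

C = D/d = 62.0/6.1 = 10.1639; K_W = (4C−1)/(4C−4)+0.615/C = 1.1424; K_s = 1+0.5/C = 1.0492
F_a = (F_max−F_min)/2 = 281 N; F_m = (F_max+F_min)/2 = 485 N
τ_a = K_W·8F_aD/(πd³) = 1.1424 × 195.46 = 223.28 MPa
τ_m = K_s·8F_mD/(πd³) = 1.0492 × 337.35 = 353.95 MPa
Soderberg: 1/n_f = τ_a/S_se + τ_m/S_sy = 223.28/183 + 353.95/430 = 1.22010 + 0.82314 = 2.0432
n_f = 1/2.0432 = 0.4894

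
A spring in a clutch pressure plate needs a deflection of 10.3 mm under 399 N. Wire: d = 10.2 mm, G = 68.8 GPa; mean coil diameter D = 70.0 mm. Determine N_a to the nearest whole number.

Required rate k = F/δ = 399/10.3 = 38.738 N/mm
N_a = Gd⁴/(8D³k) = (68.8×10³ × 10.2⁴)/(8 × 70.0³ × 38.738)
    = 7.44713e+08 / 1.06297e+08 = 7.006 → 7 coils

7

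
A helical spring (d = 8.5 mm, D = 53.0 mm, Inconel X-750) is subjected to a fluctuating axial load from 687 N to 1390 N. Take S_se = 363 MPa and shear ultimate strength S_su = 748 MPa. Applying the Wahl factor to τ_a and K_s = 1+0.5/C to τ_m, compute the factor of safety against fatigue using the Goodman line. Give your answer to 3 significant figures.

1.68

C = D/d = 53.0/8.5 = 6.2353; K_W = (4C−1)/(4C−4)+0.615/C = 1.2419; K_s = 1+0.5/C = 1.0802
F_a = (F_max−F_min)/2 = 351.5 N; F_m = (F_max+F_min)/2 = 1038.5 N
τ_a = K_W·8F_aD/(πd³) = 1.2419 × 77.248 = 95.933 MPa
τ_m = K_s·8F_mD/(πd³) = 1.0802 × 228.23 = 246.53 MPa
Goodman: 1/n_f = τ_a/S_se + τ_m/S_su = 95.933/363 + 246.53/748 = 0.26428 + 0.32958 = 0.59386
n_f = 1/0.59386 = 1.684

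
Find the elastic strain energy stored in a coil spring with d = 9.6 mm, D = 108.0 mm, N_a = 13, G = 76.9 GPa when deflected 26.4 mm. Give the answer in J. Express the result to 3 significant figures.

1.74 J

k = Gd⁴/(8D³N_a) = (76.9×10³)(9.6⁴)/(8·108.0³·13) = 4.9855 N/mm
U = ½kδ² = 0.5 × 4.9855 × 26.4² = 1737.3 N·mm = 1.7373 J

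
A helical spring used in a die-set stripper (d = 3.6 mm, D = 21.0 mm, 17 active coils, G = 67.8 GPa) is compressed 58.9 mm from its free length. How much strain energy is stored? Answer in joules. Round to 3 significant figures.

15.7 J

k = Gd⁴/(8D³N_a) = (67.8×10³)(3.6⁴)/(8·21.0³·17) = 9.0416 N/mm
U = ½kδ² = 0.5 × 9.0416 × 58.9² = 15684 N·mm = 15.684 J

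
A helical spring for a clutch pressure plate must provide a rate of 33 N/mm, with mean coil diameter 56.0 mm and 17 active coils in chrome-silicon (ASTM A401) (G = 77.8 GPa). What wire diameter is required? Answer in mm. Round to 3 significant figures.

10.0 mm

d = (8D³N_a·k / G)^(1/4) = (8·56.0³·17·33 / (77.8×10³))^0.25
  = (10131)^0.25 = 10.0325 mm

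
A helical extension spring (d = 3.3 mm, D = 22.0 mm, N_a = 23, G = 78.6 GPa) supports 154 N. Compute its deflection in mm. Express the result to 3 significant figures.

k = Gd⁴/(8D³N_a) = (78.6×10³)(3.3⁴)/(8·22.0³·23) = 4.7576 N/mm
δ = F/k = 154 / 4.7576 = 32.369 mm

32.4 mm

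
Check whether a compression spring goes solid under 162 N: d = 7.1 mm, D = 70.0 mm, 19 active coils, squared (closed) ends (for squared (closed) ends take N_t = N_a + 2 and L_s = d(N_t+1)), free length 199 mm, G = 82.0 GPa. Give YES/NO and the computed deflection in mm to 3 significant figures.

k = Gd⁴/(8D³N_a) = (82.0×10³)(7.1⁴)/(8·70.0³·19) = 3.9968 N/mm
N_t = 21; L_s = 7.1·22 = 156.2 mm; δ_solid = L₀ − L_s = 199 − 156.2 = 42.8 mm
δ = F/k = 162/3.9968 = 40.533 mm
δ < δ_solid → spring does not go solid

NO, δ = 40.5 mm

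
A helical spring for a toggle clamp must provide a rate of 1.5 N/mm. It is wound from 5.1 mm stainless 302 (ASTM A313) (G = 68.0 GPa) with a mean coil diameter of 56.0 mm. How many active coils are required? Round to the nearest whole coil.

N_a = Gd⁴/(8D³k) = (68.0×10³ × 5.1⁴)/(8 × 56.0³ × 1.5)
    = 4.60034e+07 / 2.10739e+06 = 21.83 → 22 coils

22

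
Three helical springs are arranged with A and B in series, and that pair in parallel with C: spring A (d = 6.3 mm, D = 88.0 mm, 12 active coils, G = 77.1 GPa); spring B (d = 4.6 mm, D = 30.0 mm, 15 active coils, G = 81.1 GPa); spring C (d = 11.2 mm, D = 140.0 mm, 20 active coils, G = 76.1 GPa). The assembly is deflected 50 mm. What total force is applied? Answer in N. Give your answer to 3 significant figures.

216 N

k_A = Gd⁴/(8D³N_a) = (77.1×10³)(6.3⁴)/(8·88.0³·12) = 1.8565 N/mm
k_B = Gd⁴/(8D³N_a) = (81.1×10³)(4.6⁴)/(8·30.0³·15) = 11.207 N/mm
k_C = Gd⁴/(8D³N_a) = (76.1×10³)(11.2⁴)/(8·140.0³·20) = 2.7274 N/mm
Springs A,B series: k_AB = 1/(1/1.8565+1/11.207) = 1.5927 N/mm; parallel with C: k_eq = 1.5927+2.7274 = 4.3201 N/mm
F = k_eq·δ = 4.3201·50 = 216.01 N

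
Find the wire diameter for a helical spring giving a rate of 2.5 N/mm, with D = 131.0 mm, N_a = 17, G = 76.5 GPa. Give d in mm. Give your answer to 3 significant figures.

10.0 mm

d = (8D³N_a·k / G)^(1/4) = (8·131.0³·17·2.5 / (76.5×10³))^0.25
  = (9991.5)^0.25 = 9.9979 mm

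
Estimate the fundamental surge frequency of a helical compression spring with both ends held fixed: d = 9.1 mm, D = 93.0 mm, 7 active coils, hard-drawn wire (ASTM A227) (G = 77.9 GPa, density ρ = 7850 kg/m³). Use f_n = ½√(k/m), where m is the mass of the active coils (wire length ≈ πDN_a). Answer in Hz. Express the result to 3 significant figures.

k = Gd⁴/(8D³N_a) = (77.9×10³)(9.1⁴)/(8·93.0³·7) = 11.859 N/mm = 11859 N/m
Wire length L = πDN_a = π·93.0·7 = 2045.2 mm
m = ρ·(πd²/4)·L = 7850 × 65.039×10⁻⁶ m² × 2.0452 m = 1.0442 kg
f_n = ½√(k/m) = 0.5·√(11859/1.0442) = 0.5·√(11358) = 53.286 Hz

53.3 Hz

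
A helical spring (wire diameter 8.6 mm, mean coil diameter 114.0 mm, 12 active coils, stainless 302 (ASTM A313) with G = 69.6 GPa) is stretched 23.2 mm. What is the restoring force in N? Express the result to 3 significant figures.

62.1 N

k = Gd⁴/(8D³N_a) = (69.6×10³)(8.6⁴)/(8·114.0³·12) = 2.6768 N/mm
F = k·δ = 2.6768 × 23.2 = 62.102 N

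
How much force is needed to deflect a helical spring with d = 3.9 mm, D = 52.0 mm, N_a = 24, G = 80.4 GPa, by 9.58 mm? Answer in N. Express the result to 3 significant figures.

6.60 N

k = Gd⁴/(8D³N_a) = (80.4×10³)(3.9⁴)/(8·52.0³·24) = 0.68897 N/mm
F = k·δ = 0.68897 × 9.58 = 6.6004 N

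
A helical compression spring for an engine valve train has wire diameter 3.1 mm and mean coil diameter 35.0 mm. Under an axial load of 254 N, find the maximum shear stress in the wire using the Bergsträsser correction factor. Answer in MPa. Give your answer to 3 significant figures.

Spring index C = D/d = 35.0/3.1 = 11.2903
K_B = (4C+2)/(4C−3) = 47.161/42.161 = 1.1186
τ₀ = 8FD/(πd³) = 8·254·35.0/(π·3.1³) = 71120/93.591 = 759.9 MPa
τ_max = K·τ₀ = 1.1186 × 759.9 = 850.02 MPa

850 MPa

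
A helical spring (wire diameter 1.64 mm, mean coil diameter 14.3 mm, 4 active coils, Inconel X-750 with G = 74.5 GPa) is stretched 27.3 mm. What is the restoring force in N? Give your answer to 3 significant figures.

157 N

k = Gd⁴/(8D³N_a) = (74.5×10³)(1.64⁴)/(8·14.3³·4) = 5.7594 N/mm
F = k·δ = 5.7594 × 27.3 = 157.23 N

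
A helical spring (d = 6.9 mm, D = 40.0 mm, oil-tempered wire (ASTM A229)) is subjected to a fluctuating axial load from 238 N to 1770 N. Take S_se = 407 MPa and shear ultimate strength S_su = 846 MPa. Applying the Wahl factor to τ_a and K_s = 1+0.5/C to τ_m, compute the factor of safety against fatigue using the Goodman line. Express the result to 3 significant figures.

C = D/d = 40.0/6.9 = 5.7971; K_W = (4C−1)/(4C−4)+0.615/C = 1.2624; K_s = 1+0.5/C = 1.0862
F_a = (F_max−F_min)/2 = 766 N; F_m = (F_max+F_min)/2 = 1004 N
τ_a = K_W·8F_aD/(πd³) = 1.2624 × 237.51 = 299.84 MPa
τ_m = K_s·8F_mD/(πd³) = 1.0862 × 311.31 = 338.16 MPa
Goodman: 1/n_f = τ_a/S_se + τ_m/S_su = 299.84/407 + 338.16/846 = 0.73671 + 0.39971 = 1.1364
n_f = 1/1.1364 = 0.88

0.880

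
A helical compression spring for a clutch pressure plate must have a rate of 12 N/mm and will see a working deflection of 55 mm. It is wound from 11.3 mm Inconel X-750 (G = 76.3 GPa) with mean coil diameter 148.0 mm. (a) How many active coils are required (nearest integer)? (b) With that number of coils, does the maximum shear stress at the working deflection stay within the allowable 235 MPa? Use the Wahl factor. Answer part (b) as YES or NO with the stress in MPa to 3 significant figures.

(a) 4 coils; (b) YES, τ_max = 191 MPa

N_a = Gd⁴/(8D³k) = (76.3×10³)(11.3⁴)/(8·148.0³·12) = 3.997 → N_a = 4
Actual rate k = Gd⁴/(8D³·4) = 11.992 N/mm
Working load F = kδ = 11.992·55 = 659.58 N
C = 148.0/11.3 = 13.0973; K_W = (4C−1)/(4C−4)+0.615/C = 1.1090
τ_max = K_W·8FD/(πd³) = 1.1090·172.28 = 191.05 MPa
τ_max ≤ 235 MPa → acceptable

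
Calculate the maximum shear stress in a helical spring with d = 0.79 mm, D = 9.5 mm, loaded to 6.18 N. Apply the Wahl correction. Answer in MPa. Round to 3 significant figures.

Spring index C = D/d = 9.5/0.79 = 12.0253
K_W = (4C−1)/(4C−4) + 0.615/C = 47.101/44.101 + 0.0511 = 1.1192
τ₀ = 8FD/(πd³) = 8·6.18·9.5/(π·0.79³) = 469.68/1.5489 = 303.23 MPa
τ_max = K·τ₀ = 1.1192 × 303.23 = 339.36 MPa

339 MPa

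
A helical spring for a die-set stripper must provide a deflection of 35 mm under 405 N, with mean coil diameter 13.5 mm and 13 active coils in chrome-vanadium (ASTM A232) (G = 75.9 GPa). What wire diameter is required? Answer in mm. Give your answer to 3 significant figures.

Required rate k = F/δ = 405/35 = 11.571 N/mm
d = (8D³N_a·k / G)^(1/4) = (8·13.5³·13·11.571 / (75.9×10³))^0.25
  = (39.01)^0.25 = 2.4992 mm

2.50 mm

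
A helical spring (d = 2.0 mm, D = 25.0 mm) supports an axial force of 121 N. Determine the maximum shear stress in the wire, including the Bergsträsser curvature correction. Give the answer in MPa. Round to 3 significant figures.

1070 MPa

Spring index C = D/d = 25.0/2.0 = 12.5000
K_B = (4C+2)/(4C−3) = 52.000/47.000 = 1.1064
τ₀ = 8FD/(πd³) = 8·121·25.0/(π·2.0³) = 24200/25.133 = 962.89 MPa
τ_max = K·τ₀ = 1.1064 × 962.89 = 1065.3 MPa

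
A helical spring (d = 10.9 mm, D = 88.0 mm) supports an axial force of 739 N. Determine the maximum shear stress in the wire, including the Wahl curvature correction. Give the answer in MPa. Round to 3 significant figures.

151 MPa

Spring index C = D/d = 88.0/10.9 = 8.0734
K_W = (4C−1)/(4C−4) + 0.615/C = 31.294/28.294 + 0.0762 = 1.1822
τ₀ = 8FD/(πd³) = 8·739·88.0/(π·10.9³) = 520256/4068.5 = 127.88 MPa
τ_max = K·τ₀ = 1.1822 × 127.88 = 151.18 MPa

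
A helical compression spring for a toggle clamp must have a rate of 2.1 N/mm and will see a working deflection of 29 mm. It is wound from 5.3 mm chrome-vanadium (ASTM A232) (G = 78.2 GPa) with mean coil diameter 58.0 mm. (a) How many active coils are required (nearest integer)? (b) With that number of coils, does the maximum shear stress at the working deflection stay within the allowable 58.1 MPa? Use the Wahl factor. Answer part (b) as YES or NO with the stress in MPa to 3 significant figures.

N_a = Gd⁴/(8D³k) = (78.2×10³)(5.3⁴)/(8·58.0³·2.1) = 18.82 → N_a = 19
Actual rate k = Gd⁴/(8D³·19) = 2.0806 N/mm
Working load F = kδ = 2.0806·29 = 60.337 N
C = 58.0/5.3 = 10.9434; K_W = (4C−1)/(4C−4)+0.615/C = 1.1316
τ_max = K_W·8FD/(πd³) = 1.1316·59.858 = 67.737 MPa
τ_max > 58.1 MPa → exceeds allowable

(a) 19 coils; (b) NO, τ_max = 67.7 MPa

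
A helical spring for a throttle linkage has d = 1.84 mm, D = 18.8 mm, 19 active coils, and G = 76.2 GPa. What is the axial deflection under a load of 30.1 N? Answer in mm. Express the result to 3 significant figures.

34.8 mm

k = Gd⁴/(8D³N_a) = (76.2×10³)(1.84⁴)/(8·18.8³·19) = 0.86479 N/mm
δ = F/k = 30.1 / 0.86479 = 34.806 mm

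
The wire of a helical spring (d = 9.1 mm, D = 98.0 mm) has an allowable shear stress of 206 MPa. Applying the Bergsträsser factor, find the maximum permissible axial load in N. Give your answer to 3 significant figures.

C = D/d = 98.0/9.1 = 10.7692
K_B = (4C+2)/(4C−3) = 45.077/40.077 = 1.1248
τ_max = K·8FD/(πd³) → F_max = τ_allow·πd³/(8DK)
F_max = 206·π·9.1³/(8·98.0·1.1248) = 4.8769e+05/881.81 = 553.05 N

553 N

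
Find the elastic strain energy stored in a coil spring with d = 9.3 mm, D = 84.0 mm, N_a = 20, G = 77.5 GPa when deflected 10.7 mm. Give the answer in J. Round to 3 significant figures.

0.350 J

k = Gd⁴/(8D³N_a) = (77.5×10³)(9.3⁴)/(8·84.0³·20) = 6.1133 N/mm
U = ½kδ² = 0.5 × 6.1133 × 10.7² = 349.96 N·mm = 0.34996 J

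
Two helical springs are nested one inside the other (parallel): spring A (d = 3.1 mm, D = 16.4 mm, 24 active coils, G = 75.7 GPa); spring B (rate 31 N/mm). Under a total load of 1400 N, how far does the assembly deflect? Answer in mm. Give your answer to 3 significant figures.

35.7 mm

k_A = Gd⁴/(8D³N_a) = (75.7×10³)(3.1⁴)/(8·16.4³·24) = 8.2549 N/mm
Parallel: k_eq = 8.2549 + 31 = 39.255 N/mm
δ = F/k_eq = 1400/39.255 = 35.664 mm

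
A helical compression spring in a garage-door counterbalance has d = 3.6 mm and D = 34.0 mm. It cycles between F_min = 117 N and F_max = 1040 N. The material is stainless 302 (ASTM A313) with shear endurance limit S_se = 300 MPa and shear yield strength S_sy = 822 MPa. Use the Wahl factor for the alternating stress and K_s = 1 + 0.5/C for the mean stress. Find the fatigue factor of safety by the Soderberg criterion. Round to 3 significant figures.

0.214

C = D/d = 34.0/3.6 = 9.4444; K_W = (4C−1)/(4C−4)+0.615/C = 1.1539; K_s = 1+0.5/C = 1.0529
F_a = (F_max−F_min)/2 = 461.5 N; F_m = (F_max+F_min)/2 = 578.5 N
τ_a = K_W·8F_aD/(πd³) = 1.1539 × 856.41 = 988.24 MPa
τ_m = K_s·8F_mD/(πd³) = 1.0529 × 1073.5 = 1130.4 MPa
Soderberg: 1/n_f = τ_a/S_se + τ_m/S_sy = 988.24/300 + 1130.4/822 = 3.29415 + 1.37514 = 4.6693
n_f = 1/4.6693 = 0.2142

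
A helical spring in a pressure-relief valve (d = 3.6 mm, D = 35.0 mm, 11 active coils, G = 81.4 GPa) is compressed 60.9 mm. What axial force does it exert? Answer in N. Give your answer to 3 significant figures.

221 N

k = Gd⁴/(8D³N_a) = (81.4×10³)(3.6⁴)/(8·35.0³·11) = 3.6237 N/mm
F = k·δ = 3.6237 × 60.9 = 220.68 N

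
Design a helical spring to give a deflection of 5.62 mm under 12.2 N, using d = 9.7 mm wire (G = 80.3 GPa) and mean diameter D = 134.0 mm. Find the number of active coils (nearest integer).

17

Required rate k = F/δ = 12.2/5.62 = 2.1708 N/mm
N_a = Gd⁴/(8D³k) = (80.3×10³ × 9.7⁴)/(8 × 134.0³ × 2.1708)
    = 7.1089e+08 / 4.17857e+07 = 17.01 → 17 coils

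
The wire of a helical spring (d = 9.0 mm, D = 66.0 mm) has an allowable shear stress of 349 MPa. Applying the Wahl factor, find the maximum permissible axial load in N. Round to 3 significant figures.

C = D/d = 66.0/9.0 = 7.3333
K_W = (4C−1)/(4C−4) + 0.615/C = 28.333/25.333 + 0.0839 = 1.2023
τ_max = K·8FD/(πd³) → F_max = τ_allow·πd³/(8DK)
F_max = 349·π·9.0³/(8·66.0·1.2023) = 7.9929e+05/634.81 = 1259.1 N

1260 N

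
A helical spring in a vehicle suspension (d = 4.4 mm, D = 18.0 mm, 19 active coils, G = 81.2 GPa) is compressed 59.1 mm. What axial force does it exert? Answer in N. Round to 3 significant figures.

2030 N

k = Gd⁴/(8D³N_a) = (81.2×10³)(4.4⁴)/(8·18.0³·19) = 34.333 N/mm
F = k·δ = 34.333 × 59.1 = 2029.1 N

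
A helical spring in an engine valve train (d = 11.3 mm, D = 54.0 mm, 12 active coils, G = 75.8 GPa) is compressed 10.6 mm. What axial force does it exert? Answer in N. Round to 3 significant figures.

867 N

k = Gd⁴/(8D³N_a) = (75.8×10³)(11.3⁴)/(8·54.0³·12) = 81.758 N/mm
F = k·δ = 81.758 × 10.6 = 866.64 N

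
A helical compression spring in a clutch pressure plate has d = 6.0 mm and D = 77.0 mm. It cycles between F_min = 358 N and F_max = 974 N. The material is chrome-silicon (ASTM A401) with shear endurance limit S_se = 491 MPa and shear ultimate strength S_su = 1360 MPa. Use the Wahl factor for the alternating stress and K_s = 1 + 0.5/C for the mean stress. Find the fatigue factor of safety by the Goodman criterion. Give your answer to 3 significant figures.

0.914

C = D/d = 77.0/6.0 = 12.8333; K_W = (4C−1)/(4C−4)+0.615/C = 1.1113; K_s = 1+0.5/C = 1.0390
F_a = (F_max−F_min)/2 = 308 N; F_m = (F_max+F_min)/2 = 666 N
τ_a = K_W·8F_aD/(πd³) = 1.1113 × 279.59 = 310.71 MPa
τ_m = K_s·8F_mD/(πd³) = 1.0390 × 604.58 = 628.13 MPa
Goodman: 1/n_f = τ_a/S_se + τ_m/S_su = 310.71/491 + 628.13/1360 = 0.63282 + 0.46186 = 1.0947
n_f = 1/1.0947 = 0.9135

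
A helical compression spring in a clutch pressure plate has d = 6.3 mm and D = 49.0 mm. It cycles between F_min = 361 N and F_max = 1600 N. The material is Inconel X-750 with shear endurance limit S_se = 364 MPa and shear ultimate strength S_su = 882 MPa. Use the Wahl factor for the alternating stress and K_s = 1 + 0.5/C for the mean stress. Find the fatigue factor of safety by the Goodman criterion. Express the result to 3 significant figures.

C = D/d = 49.0/6.3 = 7.7778; K_W = (4C−1)/(4C−4)+0.615/C = 1.1897; K_s = 1+0.5/C = 1.0643
F_a = (F_max−F_min)/2 = 619.5 N; F_m = (F_max+F_min)/2 = 980.5 N
τ_a = K_W·8F_aD/(πd³) = 1.1897 × 309.14 = 367.79 MPa
τ_m = K_s·8F_mD/(πd³) = 1.0643 × 489.29 = 520.74 MPa
Goodman: 1/n_f = τ_a/S_se + τ_m/S_su = 367.79/364 + 520.74/882 = 1.01042 + 0.59041 = 1.6008
n_f = 1/1.6008 = 0.6247

0.625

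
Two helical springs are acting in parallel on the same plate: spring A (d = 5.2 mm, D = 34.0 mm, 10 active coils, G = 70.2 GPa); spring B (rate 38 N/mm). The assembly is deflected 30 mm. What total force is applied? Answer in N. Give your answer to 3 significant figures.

k_A = Gd⁴/(8D³N_a) = (70.2×10³)(5.2⁴)/(8·34.0³·10) = 16.324 N/mm
Parallel: k_eq = 16.324 + 38 = 54.324 N/mm
F = k_eq·δ = 54.324·30 = 1629.7 N

1630 N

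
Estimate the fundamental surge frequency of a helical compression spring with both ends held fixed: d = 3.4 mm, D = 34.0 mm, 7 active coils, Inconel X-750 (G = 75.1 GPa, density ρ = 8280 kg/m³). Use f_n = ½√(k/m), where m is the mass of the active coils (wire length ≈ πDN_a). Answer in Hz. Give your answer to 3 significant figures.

k = Gd⁴/(8D³N_a) = (75.1×10³)(3.4⁴)/(8·34.0³·7) = 4.5596 N/mm = 4559.6 N/m
Wire length L = πDN_a = π·34.0·7 = 747.7 mm
m = ρ·(πd²/4)·L = 8280 × 9.0792×10⁻⁶ m² × 0.7477 m = 0.056209 kg
f_n = ½√(k/m) = 0.5·√(4559.6/0.056209) = 0.5·√(81120) = 142.41 Hz

142 Hz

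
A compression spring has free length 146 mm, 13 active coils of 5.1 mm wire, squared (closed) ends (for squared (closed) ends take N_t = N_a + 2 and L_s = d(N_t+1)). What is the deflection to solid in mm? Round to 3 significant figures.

N_t = 15; L_s = 5.1·16 = 81.6 mm
δ_solid = L₀ − L_s = 146 − 81.6 = 64.4 mm

64.4 mm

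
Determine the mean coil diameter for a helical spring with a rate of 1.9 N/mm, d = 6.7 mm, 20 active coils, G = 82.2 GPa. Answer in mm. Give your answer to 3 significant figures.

D = (Gd⁴/(8N_a·k))^(1/3) = (82.2×10³·6.7⁴/(8·20·1.9))^(1/3)
  = (544876)^(1/3) = 81.6769 mm

81.7 mm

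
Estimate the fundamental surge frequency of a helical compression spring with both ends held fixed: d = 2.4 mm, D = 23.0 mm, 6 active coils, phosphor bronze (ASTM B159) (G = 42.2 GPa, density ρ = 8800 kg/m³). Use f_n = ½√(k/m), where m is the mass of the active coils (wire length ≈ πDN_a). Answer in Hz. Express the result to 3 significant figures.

k = Gd⁴/(8D³N_a) = (42.2×10³)(2.4⁴)/(8·23.0³·6) = 2.3974 N/mm = 2397.4 N/m
Wire length L = πDN_a = π·23.0·6 = 433.54 mm
m = ρ·(πd²/4)·L = 8800 × 4.5239×10⁻⁶ m² × 0.43354 m = 0.017259 kg
f_n = ½√(k/m) = 0.5·√(2397.4/0.017259) = 0.5·√(1.389e+05) = 186.35 Hz

186 Hz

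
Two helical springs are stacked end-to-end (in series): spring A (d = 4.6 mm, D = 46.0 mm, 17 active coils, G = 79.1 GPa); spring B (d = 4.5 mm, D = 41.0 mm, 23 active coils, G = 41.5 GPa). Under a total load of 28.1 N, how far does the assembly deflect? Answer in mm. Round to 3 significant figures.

k_A = Gd⁴/(8D³N_a) = (79.1×10³)(4.6⁴)/(8·46.0³·17) = 2.6754 N/mm
k_B = Gd⁴/(8D³N_a) = (41.5×10³)(4.5⁴)/(8·41.0³·23) = 1.3419 N/mm
Series: 1/k_eq = 1/2.6754 + 1/1.3419 = 1.119; k_eq = 0.89368 N/mm
δ = F/k_eq = 28.1/0.89368 = 31.443 mm

31.4 mm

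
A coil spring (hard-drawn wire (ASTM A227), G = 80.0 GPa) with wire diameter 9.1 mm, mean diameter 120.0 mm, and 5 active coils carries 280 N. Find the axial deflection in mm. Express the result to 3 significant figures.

k = Gd⁴/(8D³N_a) = (80.0×10³)(9.1⁴)/(8·120.0³·5) = 7.9369 N/mm
δ = F/k = 280 / 7.9369 = 35.278 mm

35.3 mm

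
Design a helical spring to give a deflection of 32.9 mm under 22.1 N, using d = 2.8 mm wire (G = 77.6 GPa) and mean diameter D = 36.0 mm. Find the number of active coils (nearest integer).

19

Required rate k = F/δ = 22.1/32.9 = 0.67173 N/mm
N_a = Gd⁴/(8D³k) = (77.6×10³ × 2.8⁴)/(8 × 36.0³ × 0.67173)
    = 4.76973e+06 / 250723 = 19.02 → 19 coils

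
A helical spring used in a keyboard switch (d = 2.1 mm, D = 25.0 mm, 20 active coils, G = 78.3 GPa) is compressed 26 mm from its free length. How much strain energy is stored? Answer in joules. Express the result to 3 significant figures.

0.206 J

k = Gd⁴/(8D³N_a) = (78.3×10³)(2.1⁴)/(8·25.0³·20) = 0.60911 N/mm
U = ½kδ² = 0.5 × 0.60911 × 26² = 205.88 N·mm = 0.20588 J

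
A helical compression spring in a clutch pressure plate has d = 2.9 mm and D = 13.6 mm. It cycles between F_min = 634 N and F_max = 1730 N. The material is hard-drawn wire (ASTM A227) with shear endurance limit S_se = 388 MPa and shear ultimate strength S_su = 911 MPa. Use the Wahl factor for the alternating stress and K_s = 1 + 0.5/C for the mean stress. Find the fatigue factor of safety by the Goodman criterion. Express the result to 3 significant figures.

C = D/d = 13.6/2.9 = 4.6897; K_W = (4C−1)/(4C−4)+0.615/C = 1.3344; K_s = 1+0.5/C = 1.1066
F_a = (F_max−F_min)/2 = 548 N; F_m = (F_max+F_min)/2 = 1182 N
τ_a = K_W·8F_aD/(πd³) = 1.3344 × 778.15 = 1038.4 MPa
τ_m = K_s·8F_mD/(πd³) = 1.1066 × 1678.4 = 1857.4 MPa
Goodman: 1/n_f = τ_a/S_se + τ_m/S_su = 1038.4/388 + 1857.4/911 = 2.67623 + 2.03883 = 4.7151
n_f = 1/4.7151 = 0.2121

0.212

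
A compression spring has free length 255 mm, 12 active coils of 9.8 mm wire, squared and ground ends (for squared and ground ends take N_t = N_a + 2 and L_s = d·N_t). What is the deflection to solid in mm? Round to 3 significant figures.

N_t = 14; L_s = 9.8·14 = 137.2 mm
δ_solid = L₀ − L_s = 255 − 137.2 = 117.8 mm

118 mm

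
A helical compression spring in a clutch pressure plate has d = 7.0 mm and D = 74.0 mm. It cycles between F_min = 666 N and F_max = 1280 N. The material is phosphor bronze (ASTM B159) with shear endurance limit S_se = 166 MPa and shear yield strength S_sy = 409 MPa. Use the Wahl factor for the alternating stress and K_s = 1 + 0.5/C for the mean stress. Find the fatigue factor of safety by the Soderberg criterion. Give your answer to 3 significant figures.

0.396

C = D/d = 74.0/7.0 = 10.5714; K_W = (4C−1)/(4C−4)+0.615/C = 1.1365; K_s = 1+0.5/C = 1.0473
F_a = (F_max−F_min)/2 = 307 N; F_m = (F_max+F_min)/2 = 973 N
τ_a = K_W·8F_aD/(πd³) = 1.1365 × 168.66 = 191.69 MPa
τ_m = K_s·8F_mD/(πd³) = 1.0473 × 534.55 = 559.84 MPa
Soderberg: 1/n_f = τ_a/S_se + τ_m/S_sy = 191.69/166 + 559.84/409 = 1.15476 + 1.36879 = 2.5235
n_f = 1/2.5235 = 0.3963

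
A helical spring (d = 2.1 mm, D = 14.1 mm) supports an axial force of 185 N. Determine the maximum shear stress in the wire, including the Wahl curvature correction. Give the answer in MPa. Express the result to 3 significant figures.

Spring index C = D/d = 14.1/2.1 = 6.7143
K_W = (4C−1)/(4C−4) + 0.615/C = 25.857/22.857 + 0.0916 = 1.2228
τ₀ = 8FD/(πd³) = 8·185·14.1/(π·2.1³) = 20868/29.094 = 717.25 MPa
τ_max = K·τ₀ = 1.2228 × 717.25 = 877.09 MPa

877 MPa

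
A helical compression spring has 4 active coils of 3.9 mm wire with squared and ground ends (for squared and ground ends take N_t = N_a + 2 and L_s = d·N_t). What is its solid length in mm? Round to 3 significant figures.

23.4 mm

squared and ground ends: N_t = N_a + 2 = 4 + 2 = 6
L_s = d·N_t = 3.9 × 6 = 23.4 mm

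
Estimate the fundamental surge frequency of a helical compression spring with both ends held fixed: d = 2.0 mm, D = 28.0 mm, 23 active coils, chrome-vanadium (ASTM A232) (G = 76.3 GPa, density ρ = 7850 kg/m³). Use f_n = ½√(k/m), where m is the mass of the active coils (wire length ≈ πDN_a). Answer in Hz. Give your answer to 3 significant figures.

k = Gd⁴/(8D³N_a) = (76.3×10³)(2.0⁴)/(8·28.0³·23) = 0.30224 N/mm = 302.24 N/m
Wire length L = πDN_a = π·28.0·23 = 2023.2 mm
m = ρ·(πd²/4)·L = 7850 × 3.1416×10⁻⁶ m² × 2.0232 m = 0.049895 kg
f_n = ½√(k/m) = 0.5·√(302.24/0.049895) = 0.5·√(6057.6) = 38.915 Hz

38.9 Hz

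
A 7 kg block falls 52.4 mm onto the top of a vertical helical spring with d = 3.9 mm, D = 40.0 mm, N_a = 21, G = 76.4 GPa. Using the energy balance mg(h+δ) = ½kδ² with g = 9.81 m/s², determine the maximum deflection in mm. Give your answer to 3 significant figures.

k = Gd⁴/(8D³N_a) = (76.4×10³)(3.9⁴)/(8·40.0³·21) = 1.6439 N/mm
W = mg = 7 × 9.81 = 68.67 N
½kδ² − Wδ − Wh = 0 → δ = (W + √(W² + 2kWh))/k
δ = (68.67 + √(4715.6 + 11830.2))/1.6439 = (68.67 + 128.63)/1.6439 = 120.02 mm

120 mm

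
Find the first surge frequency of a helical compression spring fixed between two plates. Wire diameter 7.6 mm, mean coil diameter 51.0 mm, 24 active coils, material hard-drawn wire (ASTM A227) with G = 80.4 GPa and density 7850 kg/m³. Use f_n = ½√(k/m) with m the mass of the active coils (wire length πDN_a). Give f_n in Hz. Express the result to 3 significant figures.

k = Gd⁴/(8D³N_a) = (80.4×10³)(7.6⁴)/(8·51.0³·24) = 10.532 N/mm = 10532 N/m
Wire length L = πDN_a = π·51.0·24 = 3845.3 mm
m = ρ·(πd²/4)·L = 7850 × 45.365×10⁻⁶ m² × 3.8453 m = 1.3694 kg
f_n = ½√(k/m) = 0.5·√(10532/1.3694) = 0.5·√(7691) = 43.849 Hz

43.8 Hz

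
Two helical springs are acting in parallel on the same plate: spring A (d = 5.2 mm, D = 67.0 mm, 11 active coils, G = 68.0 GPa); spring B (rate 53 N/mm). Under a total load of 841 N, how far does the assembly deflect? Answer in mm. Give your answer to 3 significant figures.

15.3 mm

k_A = Gd⁴/(8D³N_a) = (68.0×10³)(5.2⁴)/(8·67.0³·11) = 1.8785 N/mm
Parallel: k_eq = 1.8785 + 53 = 54.879 N/mm
δ = F/k_eq = 841/54.879 = 15.325 mm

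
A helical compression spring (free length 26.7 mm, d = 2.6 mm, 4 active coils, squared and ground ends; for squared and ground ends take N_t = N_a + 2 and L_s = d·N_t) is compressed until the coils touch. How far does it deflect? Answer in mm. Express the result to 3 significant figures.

N_t = 6; L_s = 2.6·6 = 15.6 mm
δ_solid = L₀ − L_s = 26.7 − 15.6 = 11.1 mm

11.1 mm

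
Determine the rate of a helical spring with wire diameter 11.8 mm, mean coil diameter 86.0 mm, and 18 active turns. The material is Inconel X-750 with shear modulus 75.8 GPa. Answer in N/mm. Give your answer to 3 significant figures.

16.0 N/mm

k = Gd⁴/(8D³N_a) = (75.8×10³ × 11.8⁴) / (8 × 86.0³ × 18)
  = 1.46959e+09 / 9.15921e+07 = 16.045 N/mm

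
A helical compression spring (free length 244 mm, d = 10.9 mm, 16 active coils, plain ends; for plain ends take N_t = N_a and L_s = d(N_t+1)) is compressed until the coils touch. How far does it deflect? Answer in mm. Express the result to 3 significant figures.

58.7 mm

N_t = 16; L_s = 10.9·17 = 185.3 mm
δ_solid = L₀ − L_s = 244 − 185.3 = 58.7 mm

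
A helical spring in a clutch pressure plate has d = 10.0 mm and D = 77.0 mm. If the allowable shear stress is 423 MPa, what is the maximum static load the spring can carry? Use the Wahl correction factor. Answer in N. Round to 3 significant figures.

1810 N

C = D/d = 77.0/10.0 = 7.7000
K_W = (4C−1)/(4C−4) + 0.615/C = 29.800/26.800 + 0.0799 = 1.1918
τ_max = K·8FD/(πd³) → F_max = τ_allow·πd³/(8DK)
F_max = 423·π·10.0³/(8·77.0·1.1918) = 1.3289e+06/734.16 = 1810.1 N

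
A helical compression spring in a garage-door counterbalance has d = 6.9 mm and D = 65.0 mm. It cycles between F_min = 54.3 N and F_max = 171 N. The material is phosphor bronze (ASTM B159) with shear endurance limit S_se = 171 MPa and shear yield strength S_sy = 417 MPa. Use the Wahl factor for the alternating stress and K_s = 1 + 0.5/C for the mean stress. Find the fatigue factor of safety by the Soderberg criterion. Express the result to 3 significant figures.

2.93

C = D/d = 65.0/6.9 = 9.4203; K_W = (4C−1)/(4C−4)+0.615/C = 1.1544; K_s = 1+0.5/C = 1.0531
F_a = (F_max−F_min)/2 = 58.35 N; F_m = (F_max+F_min)/2 = 112.65 N
τ_a = K_W·8F_aD/(πd³) = 1.1544 × 29.4 = 33.938 MPa
τ_m = K_s·8F_mD/(πd³) = 1.0531 × 56.759 = 59.772 MPa
Soderberg: 1/n_f = τ_a/S_se + τ_m/S_sy = 33.938/171 + 59.772/417 = 0.19847 + 0.14334 = 0.34181
n_f = 1/0.34181 = 2.926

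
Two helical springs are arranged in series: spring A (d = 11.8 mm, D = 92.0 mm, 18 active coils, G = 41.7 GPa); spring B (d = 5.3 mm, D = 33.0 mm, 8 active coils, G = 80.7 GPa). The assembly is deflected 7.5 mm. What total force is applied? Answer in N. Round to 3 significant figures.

k_A = Gd⁴/(8D³N_a) = (41.7×10³)(11.8⁴)/(8·92.0³·18) = 7.21 N/mm
k_B = Gd⁴/(8D³N_a) = (80.7×10³)(5.3⁴)/(8·33.0³·8) = 27.686 N/mm
Series: 1/k_eq = 1/7.21 + 1/27.686 = 0.17482; k_eq = 5.7203 N/mm
F = k_eq·δ = 5.7203·7.5 = 42.902 N

42.9 N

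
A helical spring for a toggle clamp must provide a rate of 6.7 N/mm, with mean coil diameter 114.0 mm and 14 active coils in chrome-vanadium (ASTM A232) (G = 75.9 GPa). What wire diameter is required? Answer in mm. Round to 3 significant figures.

d = (8D³N_a·k / G)^(1/4) = (8·114.0³·14·6.7 / (75.9×10³))^0.25
  = (14648)^0.25 = 11.0012 mm

11.0 mm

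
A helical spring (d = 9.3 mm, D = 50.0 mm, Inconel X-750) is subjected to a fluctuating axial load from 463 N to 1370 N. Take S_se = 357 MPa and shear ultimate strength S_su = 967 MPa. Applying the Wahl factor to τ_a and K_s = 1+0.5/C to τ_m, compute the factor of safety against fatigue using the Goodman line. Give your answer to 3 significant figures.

C = D/d = 50.0/9.3 = 5.3763; K_W = (4C−1)/(4C−4)+0.615/C = 1.2858; K_s = 1+0.5/C = 1.0930
F_a = (F_max−F_min)/2 = 453.5 N; F_m = (F_max+F_min)/2 = 916.5 N
τ_a = K_W·8F_aD/(πd³) = 1.2858 × 71.786 = 92.3 MPa
τ_m = K_s·8F_mD/(πd³) = 1.0930 × 145.08 = 158.57 MPa
Goodman: 1/n_f = τ_a/S_se + τ_m/S_su = 92.3/357 + 158.57/967 = 0.25854 + 0.16398 = 0.42252
n_f = 1/0.42252 = 2.367

2.37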